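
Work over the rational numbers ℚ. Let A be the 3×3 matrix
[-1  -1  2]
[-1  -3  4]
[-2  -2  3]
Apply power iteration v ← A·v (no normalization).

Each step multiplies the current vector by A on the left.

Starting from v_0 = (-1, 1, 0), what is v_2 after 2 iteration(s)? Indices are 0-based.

v_0 = (-1, 1, 0).
v_1 = A·v_0 = (0, -2, 0).
v_2 = A·v_1 = (2, 6, 4).

v_2 = (2, 6, 4)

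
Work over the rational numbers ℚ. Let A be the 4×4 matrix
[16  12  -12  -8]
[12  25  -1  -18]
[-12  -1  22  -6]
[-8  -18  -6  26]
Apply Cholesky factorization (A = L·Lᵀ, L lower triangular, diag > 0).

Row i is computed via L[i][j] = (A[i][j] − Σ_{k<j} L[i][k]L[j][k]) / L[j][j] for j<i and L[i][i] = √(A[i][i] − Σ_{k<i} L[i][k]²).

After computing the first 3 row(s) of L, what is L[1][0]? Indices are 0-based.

L[1][0] = 3

Step 1: L[0][0] = √(16) = 4.
  L[1][0] = (12) / L[0][0] = 3.
Step 2: L[1][1] = √(16) = 4.
  L[2][0] = (-12) / L[0][0] = -3.
  L[2][1] = (8) / L[1][1] = 2.
Step 3: L[2][2] = √(9) = 3.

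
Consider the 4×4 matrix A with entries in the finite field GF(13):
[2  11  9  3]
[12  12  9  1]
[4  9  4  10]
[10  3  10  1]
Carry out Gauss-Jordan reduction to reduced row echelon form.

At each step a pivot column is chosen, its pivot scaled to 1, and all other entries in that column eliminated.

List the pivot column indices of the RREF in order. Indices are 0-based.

pivot(0,0)=2: scale R0 → (1, 12, 11, 8)
  clear (1,0): R1 −= (12)R0 → (0, 11, 7, 9)
  clear (2,0): R2 −= (4)R0 → (0, 0, 12, 4)
  clear (3,0): R3 −= (10)R0 → (0, 0, 4, 12)
pivot(1,1)=11: scale R1 → (0, 1, 3, 2)
  clear (0,1): R0 −= (12)R1 → (1, 0, 1, 10)
pivot(2,2)=12: scale R2 → (0, 0, 1, 9)
  clear (0,2): R0 −= (1)R2 → (1, 0, 0, 1)
  clear (1,2): R1 −= (3)R2 → (0, 1, 0, 1)
  clear (3,2): R3 −= (4)R2 → (0, 0, 0, 2)
pivot(3,3)=2: scale R3 → (0, 0, 0, 1)
  clear (0,3): R0 −= (1)R3 → (1, 0, 0, 0)
  clear (1,3): R1 −= (1)R3 → (0, 1, 0, 0)
  clear (2,3): R2 −= (9)R3 → (0, 0, 1, 0)

pivot columns: 0, 1, 2, 3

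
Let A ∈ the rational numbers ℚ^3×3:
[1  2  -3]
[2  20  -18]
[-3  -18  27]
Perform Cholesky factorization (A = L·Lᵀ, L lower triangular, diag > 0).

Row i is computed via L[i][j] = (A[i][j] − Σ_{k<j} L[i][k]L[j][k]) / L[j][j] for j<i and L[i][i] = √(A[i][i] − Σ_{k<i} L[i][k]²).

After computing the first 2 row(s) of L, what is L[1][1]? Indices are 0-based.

Step 1: L[0][0] = √(1) = 1.
  L[1][0] = (2) / L[0][0] = 2.
Step 2: L[1][1] = √(16) = 4.

L[1][1] = 4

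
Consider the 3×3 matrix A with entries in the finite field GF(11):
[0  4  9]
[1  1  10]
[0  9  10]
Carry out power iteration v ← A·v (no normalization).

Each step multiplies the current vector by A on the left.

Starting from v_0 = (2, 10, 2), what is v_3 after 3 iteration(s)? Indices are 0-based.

v_3 = (4, 7, 5)

v_0 = (2, 10, 2).
v_1 = A·v_0 = (3, 10, 0).
v_2 = A·v_1 = (7, 2, 2).
v_3 = A·v_2 = (4, 7, 5).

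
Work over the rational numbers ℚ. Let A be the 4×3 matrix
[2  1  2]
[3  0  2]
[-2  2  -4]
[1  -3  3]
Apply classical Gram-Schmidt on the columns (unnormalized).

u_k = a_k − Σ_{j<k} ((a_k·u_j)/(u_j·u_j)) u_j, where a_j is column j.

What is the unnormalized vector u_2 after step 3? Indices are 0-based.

u_2 = (181/227, -203/227, -140/227, -33/227)

Step 1: u_0 = a_0 = (2, 3, -2, 1).
Step 2: u_1 = a_1 − (-5/18)·u_0 = (14/9, 5/6, 13/9, -49/18).
Step 3: u_2 = a_2 − (7/6)·u_0 − (-165/227)·u_1 = (181/227, -203/227, -140/227, -33/227).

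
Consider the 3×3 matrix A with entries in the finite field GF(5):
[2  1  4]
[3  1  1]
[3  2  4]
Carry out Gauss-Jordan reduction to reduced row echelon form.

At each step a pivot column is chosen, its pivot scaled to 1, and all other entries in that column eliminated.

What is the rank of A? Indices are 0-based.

[1] R0 /= 2  ⇒  (1, 3, 2)
     R1 -= 3·R0  ⇒  (0, 2, 0)
     R2 -= 3·R0  ⇒  (0, 3, 3)
[2] R1 /= 2  ⇒  (0, 1, 0)
     R0 -= 3·R1  ⇒  (1, 0, 2)
     R2 -= 3·R1  ⇒  (0, 0, 3)
[3] R2 /= 3  ⇒  (0, 0, 1)
     R0 -= 2·R2  ⇒  (1, 0, 0)

rank = 3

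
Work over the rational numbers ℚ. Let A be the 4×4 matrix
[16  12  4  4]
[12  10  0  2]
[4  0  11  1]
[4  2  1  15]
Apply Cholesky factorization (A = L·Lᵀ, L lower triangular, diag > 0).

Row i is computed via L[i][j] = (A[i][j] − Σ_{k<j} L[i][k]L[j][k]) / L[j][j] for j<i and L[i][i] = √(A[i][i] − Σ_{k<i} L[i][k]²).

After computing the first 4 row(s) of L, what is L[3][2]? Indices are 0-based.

Step 1: L[0][0] = √(16) = 4.
  L[1][0] = (12) / L[0][0] = 3.
Step 2: L[1][1] = √(1) = 1.
  L[2][0] = (4) / L[0][0] = 1.
  L[2][1] = (-3) / L[1][1] = -3.
Step 3: L[2][2] = √(1) = 1.
  L[3][0] = (4) / L[0][0] = 1.
  L[3][1] = (-1) / L[1][1] = -1.
  L[3][2] = (-3) / L[2][2] = -3.
Step 4: L[3][3] = √(4) = 2.

L[3][2] = -3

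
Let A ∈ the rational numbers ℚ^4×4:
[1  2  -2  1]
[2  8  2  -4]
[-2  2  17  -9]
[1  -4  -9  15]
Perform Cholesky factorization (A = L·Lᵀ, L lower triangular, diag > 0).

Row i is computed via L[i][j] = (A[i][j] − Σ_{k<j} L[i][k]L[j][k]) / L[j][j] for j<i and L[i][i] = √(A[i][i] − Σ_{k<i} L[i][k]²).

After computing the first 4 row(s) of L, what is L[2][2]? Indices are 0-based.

Step 1: L[0][0] = √(1) = 1.
  L[1][0] = (2) / L[0][0] = 2.
Step 2: L[1][1] = √(4) = 2.
  L[2][0] = (-2) / L[0][0] = -2.
  L[2][1] = (6) / L[1][1] = 3.
Step 3: L[2][2] = √(4) = 2.
  L[3][0] = (1) / L[0][0] = 1.
  L[3][1] = (-6) / L[1][1] = -3.
  L[3][2] = (2) / L[2][2] = 1.
Step 4: L[3][3] = √(4) = 2.

L[2][2] = 2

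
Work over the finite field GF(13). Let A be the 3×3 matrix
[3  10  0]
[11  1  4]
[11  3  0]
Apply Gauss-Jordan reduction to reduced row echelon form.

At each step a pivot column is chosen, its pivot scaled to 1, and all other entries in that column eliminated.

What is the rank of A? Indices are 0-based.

rank = 3

pivot(0,0)=3: scale R0 → (1, 12, 0)
  clear (1,0): R1 −= (11)R0 → (0, 12, 4)
  clear (2,0): R2 −= (11)R0 → (0, 1, 0)
pivot(1,1)=12: scale R1 → (0, 1, 9)
  clear (0,1): R0 −= (12)R1 → (1, 0, 9)
  clear (2,1): R2 −= (1)R1 → (0, 0, 4)
pivot(2,2)=4: scale R2 → (0, 0, 1)
  clear (0,2): R0 −= (9)R2 → (1, 0, 0)
  clear (1,2): R1 −= (9)R2 → (0, 1, 0)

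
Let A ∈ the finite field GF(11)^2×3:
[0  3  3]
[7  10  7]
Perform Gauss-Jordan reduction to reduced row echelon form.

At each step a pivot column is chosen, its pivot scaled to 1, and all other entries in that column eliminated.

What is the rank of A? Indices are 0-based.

rank = 2

step 1: exchange rows 0,1
step 1: normalize row 0 (÷7) = (1, 3, 1)
step 2: normalize row 1 (÷3) = (0, 1, 1)
  row 0: subtract 3×row1 = (1, 0, 9)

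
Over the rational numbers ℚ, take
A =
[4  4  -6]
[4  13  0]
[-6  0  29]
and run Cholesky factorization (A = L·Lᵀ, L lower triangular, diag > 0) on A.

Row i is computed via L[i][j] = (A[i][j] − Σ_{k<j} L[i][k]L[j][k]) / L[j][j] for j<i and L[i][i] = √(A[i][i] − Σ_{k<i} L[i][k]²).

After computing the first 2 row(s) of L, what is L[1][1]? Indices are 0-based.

Step 1: L[0][0] = √(4) = 2.
  L[1][0] = (4) / L[0][0] = 2.
Step 2: L[1][1] = √(9) = 3.

L[1][1] = 3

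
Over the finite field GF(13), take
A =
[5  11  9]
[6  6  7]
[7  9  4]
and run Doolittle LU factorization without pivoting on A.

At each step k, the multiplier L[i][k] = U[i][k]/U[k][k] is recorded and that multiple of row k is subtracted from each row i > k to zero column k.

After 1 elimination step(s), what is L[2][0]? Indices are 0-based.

L[2][0] = 4

k=0: U[0][0]=5
  eliminate (1,0): mult=9, new row 1: (0, 11, 4); set L[1][0]=9
  eliminate (2,0): mult=4, new row 2: (0, 4, 7); set L[2][0]=4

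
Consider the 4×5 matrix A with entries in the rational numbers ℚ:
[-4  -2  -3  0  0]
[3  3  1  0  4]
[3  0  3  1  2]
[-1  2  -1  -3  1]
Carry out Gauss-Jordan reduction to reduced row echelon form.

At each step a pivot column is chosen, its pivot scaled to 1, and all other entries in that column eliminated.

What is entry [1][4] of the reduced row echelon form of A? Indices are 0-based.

step 1: normalize row 0 (÷-4) = (1, 1/2, 3/4, 0, 0)
  row 1: subtract 3×row0 = (0, 3/2, -5/4, 0, 4)
  row 2: subtract 3×row0 = (0, -3/2, 3/4, 1, 2)
  row 3: subtract -1×row0 = (0, 5/2, -1/4, -3, 1)
step 2: normalize row 1 (÷3/2) = (0, 1, -5/6, 0, 8/3)
  row 0: subtract 1/2×row1 = (1, 0, 7/6, 0, -4/3)
  row 2: subtract -3/2×row1 = (0, 0, -1/2, 1, 6)
  row 3: subtract 5/2×row1 = (0, 0, 11/6, -3, -17/3)
step 3: normalize row 2 (÷-1/2) = (0, 0, 1, -2, -12)
  row 0: subtract 7/6×row2 = (1, 0, 0, 7/3, 38/3)
  row 1: subtract -5/6×row2 = (0, 1, 0, -5/3, -22/3)
  row 3: subtract 11/6×row2 = (0, 0, 0, 2/3, 49/3)
step 4: normalize row 3 (÷2/3) = (0, 0, 0, 1, 49/2)
  row 0: subtract 7/3×row3 = (1, 0, 0, 0, -89/2)
  row 1: subtract -5/3×row3 = (0, 1, 0, 0, 67/2)
  row 2: subtract -2×row3 = (0, 0, 1, 0, 37)

M[1][4] = 67/2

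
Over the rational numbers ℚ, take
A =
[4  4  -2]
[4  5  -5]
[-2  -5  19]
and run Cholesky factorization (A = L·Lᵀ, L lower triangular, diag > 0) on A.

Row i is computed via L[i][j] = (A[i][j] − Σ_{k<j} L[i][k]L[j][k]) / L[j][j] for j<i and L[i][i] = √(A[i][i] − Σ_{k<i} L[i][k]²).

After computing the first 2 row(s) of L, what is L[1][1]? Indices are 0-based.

Step 1: L[0][0] = √(4) = 2.
  L[1][0] = (4) / L[0][0] = 2.
Step 2: L[1][1] = √(1) = 1.

L[1][1] = 1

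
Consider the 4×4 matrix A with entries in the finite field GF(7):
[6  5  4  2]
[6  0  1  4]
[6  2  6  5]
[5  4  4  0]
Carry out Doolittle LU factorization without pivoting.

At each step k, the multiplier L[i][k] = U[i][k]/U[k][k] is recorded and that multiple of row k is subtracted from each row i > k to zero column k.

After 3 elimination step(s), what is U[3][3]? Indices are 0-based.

U[3][3] = 3

Step 1: pivot at (0,0) is 6.
  row1 ← row1 − (1)·row0  ⇒  L[1][0]=1, U row1=(0, 2, 4, 2)
  row2 ← row2 − (1)·row0  ⇒  L[2][0]=1, U row2=(0, 4, 2, 3)
  row3 ← row3 − (2)·row0  ⇒  L[3][0]=2, U row3=(0, 1, 3, 3)
Step 2: pivot at (1,1) is 2.
  row2 ← row2 − (2)·row1  ⇒  L[2][1]=2, U row2=(0, 0, 1, 6)
  row3 ← row3 − (4)·row1  ⇒  L[3][1]=4, U row3=(0, 0, 1, 2)
Step 3: pivot at (2,2) is 1.
  row3 ← row3 − (1)·row2  ⇒  L[3][2]=1, U row3=(0, 0, 0, 3)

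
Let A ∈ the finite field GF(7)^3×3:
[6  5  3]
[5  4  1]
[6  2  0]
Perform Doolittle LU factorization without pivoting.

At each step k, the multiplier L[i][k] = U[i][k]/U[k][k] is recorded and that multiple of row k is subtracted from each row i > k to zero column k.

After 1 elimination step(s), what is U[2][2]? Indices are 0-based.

Step 1: pivot at (0,0) is 6.
  row1 ← row1 − (2)·row0  ⇒  L[1][0]=2, U row1=(0, 1, 2)
  row2 ← row2 − (1)·row0  ⇒  L[2][0]=1, U row2=(0, 4, 4)

U[2][2] = 4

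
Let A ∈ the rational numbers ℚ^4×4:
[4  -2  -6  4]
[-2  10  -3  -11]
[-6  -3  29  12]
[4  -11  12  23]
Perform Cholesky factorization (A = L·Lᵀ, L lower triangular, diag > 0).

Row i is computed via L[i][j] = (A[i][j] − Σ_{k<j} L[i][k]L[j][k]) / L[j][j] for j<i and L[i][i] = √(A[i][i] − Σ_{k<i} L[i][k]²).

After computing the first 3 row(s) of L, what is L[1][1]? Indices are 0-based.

Step 1: L[0][0] = √(4) = 2.
  L[1][0] = (-2) / L[0][0] = -1.
Step 2: L[1][1] = √(9) = 3.
  L[2][0] = (-6) / L[0][0] = -3.
  L[2][1] = (-6) / L[1][1] = -2.
Step 3: L[2][2] = √(16) = 4.

L[1][1] = 3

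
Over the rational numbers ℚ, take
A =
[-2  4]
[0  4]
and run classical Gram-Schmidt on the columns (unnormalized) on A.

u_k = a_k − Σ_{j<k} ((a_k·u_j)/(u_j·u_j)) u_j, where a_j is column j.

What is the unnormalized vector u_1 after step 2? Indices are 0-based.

Step 1: u_0 = a_0 = (-2, 0).
Step 2: u_1 = a_1 − (-2)·u_0 = (0, 4).

u_1 = (0, 4)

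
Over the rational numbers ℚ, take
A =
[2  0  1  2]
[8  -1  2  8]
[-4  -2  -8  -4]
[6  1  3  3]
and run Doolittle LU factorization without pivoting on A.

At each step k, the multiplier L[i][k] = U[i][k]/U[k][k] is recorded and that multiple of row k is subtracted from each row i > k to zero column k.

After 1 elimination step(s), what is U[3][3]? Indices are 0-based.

U[3][3] = -3

[col 0] pivot 2
  R1 -= 4*R0 → (0, -1, -2, 0)  (L[1][0] := 4)
  R2 -= -2*R0 → (0, -2, -6, 0)  (L[2][0] := -2)
  R3 -= 3*R0 → (0, 1, 0, -3)  (L[3][0] := 3)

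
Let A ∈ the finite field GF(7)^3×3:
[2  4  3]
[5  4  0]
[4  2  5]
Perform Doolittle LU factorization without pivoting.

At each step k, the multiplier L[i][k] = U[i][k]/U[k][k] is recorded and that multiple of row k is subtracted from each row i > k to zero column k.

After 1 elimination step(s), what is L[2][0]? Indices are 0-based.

k=0: U[0][0]=2
  eliminate (1,0): mult=6, new row 1: (0, 1, 3); set L[1][0]=6
  eliminate (2,0): mult=2, new row 2: (0, 1, 6); set L[2][0]=2

L[2][0] = 2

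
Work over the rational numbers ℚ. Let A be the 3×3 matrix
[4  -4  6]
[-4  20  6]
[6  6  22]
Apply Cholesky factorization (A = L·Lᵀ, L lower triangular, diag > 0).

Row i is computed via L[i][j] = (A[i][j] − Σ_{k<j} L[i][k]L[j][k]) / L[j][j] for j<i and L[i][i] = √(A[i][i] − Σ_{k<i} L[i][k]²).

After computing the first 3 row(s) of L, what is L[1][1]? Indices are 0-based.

Step 1: L[0][0] = √(4) = 2.
  L[1][0] = (-4) / L[0][0] = -2.
Step 2: L[1][1] = √(16) = 4.
  L[2][0] = (6) / L[0][0] = 3.
  L[2][1] = (12) / L[1][1] = 3.
Step 3: L[2][2] = √(4) = 2.

L[1][1] = 4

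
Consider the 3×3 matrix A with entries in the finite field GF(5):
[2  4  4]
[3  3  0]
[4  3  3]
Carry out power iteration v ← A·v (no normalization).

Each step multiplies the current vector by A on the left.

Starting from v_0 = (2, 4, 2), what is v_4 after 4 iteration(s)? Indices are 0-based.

v_4 = (0, 1, 0)

v_0 = (2, 4, 2).
v_1 = A·v_0 = (3, 3, 1).
v_2 = A·v_1 = (2, 3, 4).
v_3 = A·v_2 = (2, 0, 4).
v_4 = A·v_3 = (0, 1, 0).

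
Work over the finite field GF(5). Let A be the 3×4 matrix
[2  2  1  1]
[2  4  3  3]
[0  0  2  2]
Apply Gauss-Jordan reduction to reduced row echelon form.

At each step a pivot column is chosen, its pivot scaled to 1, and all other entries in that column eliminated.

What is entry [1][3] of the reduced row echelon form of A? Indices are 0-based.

pivot(0,0)=2: scale R0 → (1, 1, 3, 3)
  clear (1,0): R1 −= (2)R0 → (0, 2, 2, 2)
pivot(1,1)=2: scale R1 → (0, 1, 1, 1)
  clear (0,1): R0 −= (1)R1 → (1, 0, 2, 2)
pivot(2,2)=2: scale R2 → (0, 0, 1, 1)
  clear (0,2): R0 −= (2)R2 → (1, 0, 0, 0)
  clear (1,2): R1 −= (1)R2 → (0, 1, 0, 0)

M[1][3] = 0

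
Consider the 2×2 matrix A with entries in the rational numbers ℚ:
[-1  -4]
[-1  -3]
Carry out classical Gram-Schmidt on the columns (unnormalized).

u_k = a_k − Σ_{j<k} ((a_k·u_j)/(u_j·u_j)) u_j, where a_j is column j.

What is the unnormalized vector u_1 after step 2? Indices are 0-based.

u_1 = (-1/2, 1/2)

Step 1: u_0 = a_0 = (-1, -1).
Step 2: u_1 = a_1 − (7/2)·u_0 = (-1/2, 1/2).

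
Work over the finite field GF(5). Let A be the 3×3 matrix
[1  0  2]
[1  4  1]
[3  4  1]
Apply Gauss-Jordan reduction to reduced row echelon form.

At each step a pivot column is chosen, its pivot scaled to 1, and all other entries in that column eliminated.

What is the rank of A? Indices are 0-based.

rank = 3

step 1: normalize row 0 (÷1) = (1, 0, 2)
  row 1: subtract 1×row0 = (0, 4, 4)
  row 2: subtract 3×row0 = (0, 4, 0)
step 2: normalize row 1 (÷4) = (0, 1, 1)
  row 2: subtract 4×row1 = (0, 0, 1)
step 3: normalize row 2 (÷1) = (0, 0, 1)
  row 0: subtract 2×row2 = (1, 0, 0)
  row 1: subtract 1×row2 = (0, 1, 0)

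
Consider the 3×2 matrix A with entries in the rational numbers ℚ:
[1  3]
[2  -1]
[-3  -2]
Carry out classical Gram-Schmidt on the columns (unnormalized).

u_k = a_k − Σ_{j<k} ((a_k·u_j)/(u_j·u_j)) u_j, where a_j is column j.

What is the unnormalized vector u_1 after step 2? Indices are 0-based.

Step 1: u_0 = a_0 = (1, 2, -3).
Step 2: u_1 = a_1 − (1/2)·u_0 = (5/2, -2, -1/2).

u_1 = (5/2, -2, -1/2)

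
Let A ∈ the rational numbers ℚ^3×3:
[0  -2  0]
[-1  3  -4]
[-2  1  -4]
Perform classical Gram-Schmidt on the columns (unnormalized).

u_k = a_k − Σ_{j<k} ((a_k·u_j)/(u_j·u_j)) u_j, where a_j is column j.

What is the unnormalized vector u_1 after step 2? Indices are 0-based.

u_1 = (-2, 2, -1)

Step 1: u_0 = a_0 = (0, -1, -2).
Step 2: u_1 = a_1 − (-1)·u_0 = (-2, 2, -1).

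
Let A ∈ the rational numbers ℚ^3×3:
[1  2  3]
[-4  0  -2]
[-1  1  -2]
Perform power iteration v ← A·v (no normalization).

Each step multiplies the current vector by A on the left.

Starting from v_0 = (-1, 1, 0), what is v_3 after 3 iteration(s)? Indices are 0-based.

v_3 = (-4, -58, -21)

v_0 = (-1, 1, 0).
v_1 = A·v_0 = (1, 4, 2).
v_2 = A·v_1 = (15, -8, -1).
v_3 = A·v_2 = (-4, -58, -21).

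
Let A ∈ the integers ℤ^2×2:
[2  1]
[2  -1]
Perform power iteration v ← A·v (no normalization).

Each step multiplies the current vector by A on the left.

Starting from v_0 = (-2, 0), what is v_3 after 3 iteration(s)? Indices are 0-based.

v_0 = (-2, 0).
v_1 = A·v_0 = (-4, -4).
v_2 = A·v_1 = (-12, -4).
v_3 = A·v_2 = (-28, -20).

v_3 = (-28, -20)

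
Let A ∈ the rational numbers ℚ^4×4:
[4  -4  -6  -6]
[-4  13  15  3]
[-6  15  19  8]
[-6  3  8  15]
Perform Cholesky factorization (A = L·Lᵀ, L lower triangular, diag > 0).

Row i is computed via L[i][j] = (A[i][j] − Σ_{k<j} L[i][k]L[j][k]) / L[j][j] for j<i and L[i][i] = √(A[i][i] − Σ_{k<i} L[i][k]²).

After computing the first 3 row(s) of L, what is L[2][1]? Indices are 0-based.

L[2][1] = 3

Step 1: L[0][0] = √(4) = 2.
  L[1][0] = (-4) / L[0][0] = -2.
Step 2: L[1][1] = √(9) = 3.
  L[2][0] = (-6) / L[0][0] = -3.
  L[2][1] = (9) / L[1][1] = 3.
Step 3: L[2][2] = √(1) = 1.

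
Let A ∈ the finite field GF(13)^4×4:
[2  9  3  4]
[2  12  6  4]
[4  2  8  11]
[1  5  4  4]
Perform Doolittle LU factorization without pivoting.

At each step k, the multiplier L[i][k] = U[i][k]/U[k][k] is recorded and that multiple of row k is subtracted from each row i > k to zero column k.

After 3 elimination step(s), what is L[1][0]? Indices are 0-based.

Step 1: pivot at (0,0) is 2.
  row1 ← row1 − (1)·row0  ⇒  L[1][0]=1, U row1=(0, 3, 3, 0)
  row2 ← row2 − (2)·row0  ⇒  L[2][0]=2, U row2=(0, 10, 2, 3)
  row3 ← row3 − (7)·row0  ⇒  L[3][0]=7, U row3=(0, 7, 9, 2)
Step 2: pivot at (1,1) is 3.
  row2 ← row2 − (12)·row1  ⇒  L[2][1]=12, U row2=(0, 0, 5, 3)
  row3 ← row3 − (11)·row1  ⇒  L[3][1]=11, U row3=(0, 0, 2, 2)
Step 3: pivot at (2,2) is 5.
  row3 ← row3 − (3)·row2  ⇒  L[3][2]=3, U row3=(0, 0, 0, 6)

L[1][0] = 1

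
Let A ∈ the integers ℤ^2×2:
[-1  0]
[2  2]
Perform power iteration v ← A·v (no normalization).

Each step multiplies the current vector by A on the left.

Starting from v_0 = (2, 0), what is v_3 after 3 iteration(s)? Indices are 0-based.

v_0 = (2, 0).
v_1 = A·v_0 = (-2, 4).
v_2 = A·v_1 = (2, 4).
v_3 = A·v_2 = (-2, 12).

v_3 = (-2, 12)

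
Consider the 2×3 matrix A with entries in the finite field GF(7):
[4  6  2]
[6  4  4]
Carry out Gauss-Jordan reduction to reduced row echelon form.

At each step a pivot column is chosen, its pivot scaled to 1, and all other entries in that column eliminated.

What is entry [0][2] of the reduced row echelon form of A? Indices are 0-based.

step 1: normalize row 0 (÷4) = (1, 5, 4)
  row 1: subtract 6×row0 = (0, 2, 1)
step 2: normalize row 1 (÷2) = (0, 1, 4)
  row 0: subtract 5×row1 = (1, 0, 5)

M[0][2] = 5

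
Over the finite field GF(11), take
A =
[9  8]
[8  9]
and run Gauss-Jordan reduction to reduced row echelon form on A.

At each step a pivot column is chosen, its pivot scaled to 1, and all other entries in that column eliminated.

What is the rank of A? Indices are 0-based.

rank = 2

[1] R0 /= 9  ⇒  (1, 7)
     R1 -= 8·R0  ⇒  (0, 8)
[2] R1 /= 8  ⇒  (0, 1)
     R0 -= 7·R1  ⇒  (1, 0)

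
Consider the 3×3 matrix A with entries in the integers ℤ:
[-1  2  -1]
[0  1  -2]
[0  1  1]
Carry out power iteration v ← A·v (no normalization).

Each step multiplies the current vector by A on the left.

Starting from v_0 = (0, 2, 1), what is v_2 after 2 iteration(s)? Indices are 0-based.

v_2 = (-6, -6, 3)

v_0 = (0, 2, 1).
v_1 = A·v_0 = (3, 0, 3).
v_2 = A·v_1 = (-6, -6, 3).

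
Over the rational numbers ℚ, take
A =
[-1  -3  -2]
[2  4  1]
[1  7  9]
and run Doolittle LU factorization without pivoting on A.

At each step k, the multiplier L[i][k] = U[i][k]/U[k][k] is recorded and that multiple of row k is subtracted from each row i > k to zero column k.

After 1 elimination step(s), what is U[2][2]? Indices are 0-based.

Step 1: pivot at (0,0) is -1.
  row1 ← row1 − (-2)·row0  ⇒  L[1][0]=-2, U row1=(0, -2, -3)
  row2 ← row2 − (-1)·row0  ⇒  L[2][0]=-1, U row2=(0, 4, 7)

U[2][2] = 7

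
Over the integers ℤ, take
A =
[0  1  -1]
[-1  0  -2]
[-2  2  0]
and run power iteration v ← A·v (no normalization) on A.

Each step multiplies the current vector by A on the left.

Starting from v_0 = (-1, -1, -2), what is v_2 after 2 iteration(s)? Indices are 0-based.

v_2 = (5, -1, 8)

v_0 = (-1, -1, -2).
v_1 = A·v_0 = (1, 5, 0).
v_2 = A·v_1 = (5, -1, 8).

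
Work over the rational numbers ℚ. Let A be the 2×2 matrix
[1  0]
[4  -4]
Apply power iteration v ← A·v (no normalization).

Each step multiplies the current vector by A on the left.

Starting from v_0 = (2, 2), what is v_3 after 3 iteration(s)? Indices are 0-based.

v_0 = (2, 2).
v_1 = A·v_0 = (2, 0).
v_2 = A·v_1 = (2, 8).
v_3 = A·v_2 = (2, -24).

v_3 = (2, -24)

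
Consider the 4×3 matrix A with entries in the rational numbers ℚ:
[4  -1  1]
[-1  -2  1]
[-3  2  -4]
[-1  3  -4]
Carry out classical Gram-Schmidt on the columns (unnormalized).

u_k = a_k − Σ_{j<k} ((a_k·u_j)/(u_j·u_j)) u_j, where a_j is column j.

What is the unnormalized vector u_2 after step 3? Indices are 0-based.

u_2 = (-403/365, -74/73, -369/365, -27/73)

Step 1: u_0 = a_0 = (4, -1, -3, -1).
Step 2: u_1 = a_1 − (-11/27)·u_0 = (17/27, -65/27, 7/9, 70/27).
Step 3: u_2 = a_2 − (19/27)·u_0 − (-412/365)·u_1 = (-403/365, -74/73, -369/365, -27/73).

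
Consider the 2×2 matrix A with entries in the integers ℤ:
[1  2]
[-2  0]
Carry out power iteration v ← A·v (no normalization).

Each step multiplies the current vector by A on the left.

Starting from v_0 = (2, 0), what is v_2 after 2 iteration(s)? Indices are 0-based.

v_2 = (-6, -4)

v_0 = (2, 0).
v_1 = A·v_0 = (2, -4).
v_2 = A·v_1 = (-6, -4).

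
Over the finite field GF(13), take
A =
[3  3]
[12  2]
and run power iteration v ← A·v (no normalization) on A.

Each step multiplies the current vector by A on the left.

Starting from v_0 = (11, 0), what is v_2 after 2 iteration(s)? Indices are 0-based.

v_2 = (1, 10)

v_0 = (11, 0).
v_1 = A·v_0 = (7, 2).
v_2 = A·v_1 = (1, 10).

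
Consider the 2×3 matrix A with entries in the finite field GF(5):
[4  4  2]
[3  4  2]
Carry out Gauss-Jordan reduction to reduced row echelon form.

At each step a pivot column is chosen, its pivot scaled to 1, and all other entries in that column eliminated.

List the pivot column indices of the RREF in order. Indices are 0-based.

[1] R0 /= 4  ⇒  (1, 1, 3)
     R1 -= 3·R0  ⇒  (0, 1, 3)
[2] R1 /= 1  ⇒  (0, 1, 3)
     R0 -= 1·R1  ⇒  (1, 0, 0)

pivot columns: 0, 1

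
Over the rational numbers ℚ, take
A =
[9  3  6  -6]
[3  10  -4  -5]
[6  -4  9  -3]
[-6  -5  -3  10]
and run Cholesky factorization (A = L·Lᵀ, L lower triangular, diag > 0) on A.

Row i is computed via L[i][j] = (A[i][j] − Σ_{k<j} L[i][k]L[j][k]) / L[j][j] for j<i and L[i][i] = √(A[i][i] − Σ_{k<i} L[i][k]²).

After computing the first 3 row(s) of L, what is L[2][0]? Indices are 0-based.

Step 1: L[0][0] = √(9) = 3.
  L[1][0] = (3) / L[0][0] = 1.
Step 2: L[1][1] = √(9) = 3.
  L[2][0] = (6) / L[0][0] = 2.
  L[2][1] = (-6) / L[1][1] = -2.
Step 3: L[2][2] = √(1) = 1.

L[2][0] = 2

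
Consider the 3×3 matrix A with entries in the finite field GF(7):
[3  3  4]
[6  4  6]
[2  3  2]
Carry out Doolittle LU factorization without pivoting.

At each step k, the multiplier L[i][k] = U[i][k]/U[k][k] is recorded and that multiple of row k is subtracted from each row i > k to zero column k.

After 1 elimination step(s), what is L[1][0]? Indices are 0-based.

k=0: U[0][0]=3
  eliminate (1,0): mult=2, new row 1: (0, 5, 5); set L[1][0]=2
  eliminate (2,0): mult=3, new row 2: (0, 1, 4); set L[2][0]=3

L[1][0] = 2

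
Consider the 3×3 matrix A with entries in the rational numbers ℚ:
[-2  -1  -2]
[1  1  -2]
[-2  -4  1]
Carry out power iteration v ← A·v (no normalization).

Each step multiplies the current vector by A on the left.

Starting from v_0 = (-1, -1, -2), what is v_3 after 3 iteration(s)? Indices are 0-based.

v_3 = (83, 13, 26)

v_0 = (-1, -1, -2).
v_1 = A·v_0 = (7, 2, 4).
v_2 = A·v_1 = (-24, 1, -18).
v_3 = A·v_2 = (83, 13, 26).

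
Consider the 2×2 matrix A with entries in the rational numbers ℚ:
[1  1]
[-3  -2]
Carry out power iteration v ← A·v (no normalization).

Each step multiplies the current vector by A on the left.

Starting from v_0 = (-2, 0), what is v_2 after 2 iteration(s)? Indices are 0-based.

v_2 = (4, -6)

v_0 = (-2, 0).
v_1 = A·v_0 = (-2, 6).
v_2 = A·v_1 = (4, -6).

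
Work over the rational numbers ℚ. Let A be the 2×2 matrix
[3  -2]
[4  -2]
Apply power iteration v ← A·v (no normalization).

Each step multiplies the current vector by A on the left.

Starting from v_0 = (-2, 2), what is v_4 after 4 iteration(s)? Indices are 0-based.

v_0 = (-2, 2).
v_1 = A·v_0 = (-10, -12).
v_2 = A·v_1 = (-6, -16).
v_3 = A·v_2 = (14, 8).
v_4 = A·v_3 = (26, 40).

v_4 = (26, 40)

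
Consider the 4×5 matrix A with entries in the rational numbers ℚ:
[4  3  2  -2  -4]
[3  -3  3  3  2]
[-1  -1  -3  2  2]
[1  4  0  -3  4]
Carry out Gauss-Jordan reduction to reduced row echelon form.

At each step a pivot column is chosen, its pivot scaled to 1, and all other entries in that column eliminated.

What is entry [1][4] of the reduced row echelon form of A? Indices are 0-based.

step 1: normalize row 0 (÷4) = (1, 3/4, 1/2, -1/2, -1)
  row 1: subtract 3×row0 = (0, -21/4, 3/2, 9/2, 5)
  row 2: subtract -1×row0 = (0, -1/4, -5/2, 3/2, 1)
  row 3: subtract 1×row0 = (0, 13/4, -1/2, -5/2, 5)
step 2: normalize row 1 (÷-21/4) = (0, 1, -2/7, -6/7, -20/21)
  row 0: subtract 3/4×row1 = (1, 0, 5/7, 1/7, -2/7)
  row 2: subtract -1/4×row1 = (0, 0, -18/7, 9/7, 16/21)
  row 3: subtract 13/4×row1 = (0, 0, 3/7, 2/7, 170/21)
step 3: normalize row 2 (÷-18/7) = (0, 0, 1, -1/2, -8/27)
  row 0: subtract 5/7×row2 = (1, 0, 0, 1/2, -2/27)
  row 1: subtract -2/7×row2 = (0, 1, 0, -1, -28/27)
  row 3: subtract 3/7×row2 = (0, 0, 0, 1/2, 74/9)
step 4: normalize row 3 (÷1/2) = (0, 0, 0, 1, 148/9)
  row 0: subtract 1/2×row3 = (1, 0, 0, 0, -224/27)
  row 1: subtract -1×row3 = (0, 1, 0, 0, 416/27)
  row 2: subtract -1/2×row3 = (0, 0, 1, 0, 214/27)

M[1][4] = 416/27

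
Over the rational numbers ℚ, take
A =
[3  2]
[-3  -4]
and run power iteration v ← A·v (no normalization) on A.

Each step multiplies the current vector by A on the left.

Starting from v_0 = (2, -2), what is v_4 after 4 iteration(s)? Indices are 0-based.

v_4 = (58, -110)

v_0 = (2, -2).
v_1 = A·v_0 = (2, 2).
v_2 = A·v_1 = (10, -14).
v_3 = A·v_2 = (2, 26).
v_4 = A·v_3 = (58, -110).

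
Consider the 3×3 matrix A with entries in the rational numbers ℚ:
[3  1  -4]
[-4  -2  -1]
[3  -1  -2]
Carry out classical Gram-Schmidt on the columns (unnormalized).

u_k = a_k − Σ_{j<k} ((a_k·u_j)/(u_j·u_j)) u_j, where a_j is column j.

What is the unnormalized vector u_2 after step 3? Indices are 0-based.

Step 1: u_0 = a_0 = (3, -4, 3).
Step 2: u_1 = a_1 − (4/17)·u_0 = (5/17, -18/17, -29/17).
Step 3: u_2 = a_2 − (-7/17)·u_0 − (4/5)·u_1 = (-3, -9/5, 3/5).

u_2 = (-3, -9/5, 3/5)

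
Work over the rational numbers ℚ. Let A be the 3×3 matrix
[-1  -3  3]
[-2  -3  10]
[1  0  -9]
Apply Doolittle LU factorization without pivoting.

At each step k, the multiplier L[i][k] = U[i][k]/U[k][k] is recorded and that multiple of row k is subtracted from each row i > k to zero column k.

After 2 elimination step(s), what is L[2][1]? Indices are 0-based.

L[2][1] = -1

Step 1: pivot at (0,0) is -1.
  row1 ← row1 − (2)·row0  ⇒  L[1][0]=2, U row1=(0, 3, 4)
  row2 ← row2 − (-1)·row0  ⇒  L[2][0]=-1, U row2=(0, -3, -6)
Step 2: pivot at (1,1) is 3.
  row2 ← row2 − (-1)·row1  ⇒  L[2][1]=-1, U row2=(0, 0, -2)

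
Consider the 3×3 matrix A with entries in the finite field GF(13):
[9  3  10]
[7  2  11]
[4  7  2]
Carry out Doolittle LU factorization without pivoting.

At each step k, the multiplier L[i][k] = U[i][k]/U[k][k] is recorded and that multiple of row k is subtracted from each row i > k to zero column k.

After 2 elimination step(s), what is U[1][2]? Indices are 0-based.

U[1][2] = 9

[col 0] pivot 9
  R1 -= 8*R0 → (0, 4, 9)  (L[1][0] := 8)
  R2 -= 12*R0 → (0, 10, 12)  (L[2][0] := 12)
[col 1] pivot 4
  R2 -= 9*R1 → (0, 0, 9)  (L[2][1] := 9)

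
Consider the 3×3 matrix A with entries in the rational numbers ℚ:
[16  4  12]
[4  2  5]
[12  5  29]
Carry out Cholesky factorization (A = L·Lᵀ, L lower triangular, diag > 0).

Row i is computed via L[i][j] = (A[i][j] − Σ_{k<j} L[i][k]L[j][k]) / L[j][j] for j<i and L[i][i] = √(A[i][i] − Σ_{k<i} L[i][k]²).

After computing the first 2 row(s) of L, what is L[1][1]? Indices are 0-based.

L[1][1] = 1

Step 1: L[0][0] = √(16) = 4.
  L[1][0] = (4) / L[0][0] = 1.
Step 2: L[1][1] = √(1) = 1.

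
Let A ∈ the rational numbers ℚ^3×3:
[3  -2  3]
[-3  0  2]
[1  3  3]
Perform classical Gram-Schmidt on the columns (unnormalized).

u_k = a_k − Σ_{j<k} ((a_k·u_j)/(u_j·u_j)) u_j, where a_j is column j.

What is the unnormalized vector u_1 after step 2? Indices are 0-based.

Step 1: u_0 = a_0 = (3, -3, 1).
Step 2: u_1 = a_1 − (-3/19)·u_0 = (-29/19, -9/19, 60/19).

u_1 = (-29/19, -9/19, 60/19)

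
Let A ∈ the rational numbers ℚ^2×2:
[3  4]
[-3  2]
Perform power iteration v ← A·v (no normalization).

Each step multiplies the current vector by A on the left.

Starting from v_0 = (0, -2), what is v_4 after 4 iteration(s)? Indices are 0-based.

v_4 = (440, 472)

v_0 = (0, -2).
v_1 = A·v_0 = (-8, -4).
v_2 = A·v_1 = (-40, 16).
v_3 = A·v_2 = (-56, 152).
v_4 = A·v_3 = (440, 472).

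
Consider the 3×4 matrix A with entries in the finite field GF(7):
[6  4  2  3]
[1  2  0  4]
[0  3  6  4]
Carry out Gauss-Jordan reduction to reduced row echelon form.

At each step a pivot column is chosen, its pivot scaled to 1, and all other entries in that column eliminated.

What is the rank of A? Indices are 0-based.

pivot(0,0)=6: scale R0 → (1, 3, 5, 4)
  clear (1,0): R1 −= (1)R0 → (0, 6, 2, 0)
pivot(1,1)=6: scale R1 → (0, 1, 5, 0)
  clear (0,1): R0 −= (3)R1 → (1, 0, 4, 4)
  clear (2,1): R2 −= (3)R1 → (0, 0, 5, 4)
pivot(2,2)=5: scale R2 → (0, 0, 1, 5)
  clear (0,2): R0 −= (4)R2 → (1, 0, 0, 5)
  clear (1,2): R1 −= (5)R2 → (0, 1, 0, 3)

rank = 3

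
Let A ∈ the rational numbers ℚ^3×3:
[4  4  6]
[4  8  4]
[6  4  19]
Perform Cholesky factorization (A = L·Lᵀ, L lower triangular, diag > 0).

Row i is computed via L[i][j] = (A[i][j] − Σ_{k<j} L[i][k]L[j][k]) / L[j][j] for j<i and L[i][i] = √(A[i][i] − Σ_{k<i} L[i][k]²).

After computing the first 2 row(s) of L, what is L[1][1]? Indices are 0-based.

L[1][1] = 2

Step 1: L[0][0] = √(4) = 2.
  L[1][0] = (4) / L[0][0] = 2.
Step 2: L[1][1] = √(4) = 2.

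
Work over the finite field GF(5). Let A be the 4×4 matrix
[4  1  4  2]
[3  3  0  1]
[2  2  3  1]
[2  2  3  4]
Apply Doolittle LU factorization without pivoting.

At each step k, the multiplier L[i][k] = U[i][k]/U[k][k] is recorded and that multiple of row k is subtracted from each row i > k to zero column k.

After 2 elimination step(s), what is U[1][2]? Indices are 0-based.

U[1][2] = 2

[col 0] pivot 4
  R1 -= 2*R0 → (0, 1, 2, 2)  (L[1][0] := 2)
  R2 -= 3*R0 → (0, 4, 1, 0)  (L[2][0] := 3)
  R3 -= 3*R0 → (0, 4, 1, 3)  (L[3][0] := 3)
[col 1] pivot 1
  R2 -= 4*R1 → (0, 0, 3, 2)  (L[2][1] := 4)
  R3 -= 4*R1 → (0, 0, 3, 0)  (L[3][1] := 4)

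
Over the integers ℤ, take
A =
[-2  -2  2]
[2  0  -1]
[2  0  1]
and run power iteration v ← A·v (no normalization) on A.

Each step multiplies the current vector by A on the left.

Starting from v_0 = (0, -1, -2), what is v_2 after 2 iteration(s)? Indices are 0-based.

v_2 = (-4, -2, -6)

v_0 = (0, -1, -2).
v_1 = A·v_0 = (-2, 2, -2).
v_2 = A·v_1 = (-4, -2, -6).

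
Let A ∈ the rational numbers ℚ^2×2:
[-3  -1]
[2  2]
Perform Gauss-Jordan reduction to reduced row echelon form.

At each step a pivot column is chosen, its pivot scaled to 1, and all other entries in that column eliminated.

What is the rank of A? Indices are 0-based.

rank = 2

pivot(0,0)=-3: scale R0 → (1, 1/3)
  clear (1,0): R1 −= (2)R0 → (0, 4/3)
pivot(1,1)=4/3: scale R1 → (0, 1)
  clear (0,1): R0 −= (1/3)R1 → (1, 0)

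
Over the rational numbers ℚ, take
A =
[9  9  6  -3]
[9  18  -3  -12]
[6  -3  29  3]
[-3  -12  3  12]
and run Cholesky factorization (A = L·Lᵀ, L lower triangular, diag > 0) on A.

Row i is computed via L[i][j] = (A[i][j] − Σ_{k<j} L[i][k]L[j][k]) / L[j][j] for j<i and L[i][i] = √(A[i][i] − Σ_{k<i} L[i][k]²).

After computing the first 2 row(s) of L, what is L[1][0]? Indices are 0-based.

Step 1: L[0][0] = √(9) = 3.
  L[1][0] = (9) / L[0][0] = 3.
Step 2: L[1][1] = √(9) = 3.

L[1][0] = 3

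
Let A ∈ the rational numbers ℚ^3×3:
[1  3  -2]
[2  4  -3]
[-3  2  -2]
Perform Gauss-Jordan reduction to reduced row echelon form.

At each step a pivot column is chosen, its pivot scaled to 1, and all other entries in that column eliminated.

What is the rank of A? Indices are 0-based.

rank = 3

pivot(0,0)=1: scale R0 → (1, 3, -2)
  clear (1,0): R1 −= (2)R0 → (0, -2, 1)
  clear (2,0): R2 −= (-3)R0 → (0, 11, -8)
pivot(1,1)=-2: scale R1 → (0, 1, -1/2)
  clear (0,1): R0 −= (3)R1 → (1, 0, -1/2)
  clear (2,1): R2 −= (11)R1 → (0, 0, -5/2)
pivot(2,2)=-5/2: scale R2 → (0, 0, 1)
  clear (0,2): R0 −= (-1/2)R2 → (1, 0, 0)
  clear (1,2): R1 −= (-1/2)R2 → (0, 1, 0)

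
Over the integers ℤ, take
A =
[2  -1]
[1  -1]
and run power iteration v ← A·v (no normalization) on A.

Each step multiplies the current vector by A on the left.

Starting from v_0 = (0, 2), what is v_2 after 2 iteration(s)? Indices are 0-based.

v_2 = (-2, 0)

v_0 = (0, 2).
v_1 = A·v_0 = (-2, -2).
v_2 = A·v_1 = (-2, 0).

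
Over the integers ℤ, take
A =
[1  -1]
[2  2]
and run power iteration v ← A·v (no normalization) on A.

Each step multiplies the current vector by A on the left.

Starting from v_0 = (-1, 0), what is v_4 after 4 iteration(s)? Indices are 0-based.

v_4 = (17, -6)

v_0 = (-1, 0).
v_1 = A·v_0 = (-1, -2).
v_2 = A·v_1 = (1, -6).
v_3 = A·v_2 = (7, -10).
v_4 = A·v_3 = (17, -6).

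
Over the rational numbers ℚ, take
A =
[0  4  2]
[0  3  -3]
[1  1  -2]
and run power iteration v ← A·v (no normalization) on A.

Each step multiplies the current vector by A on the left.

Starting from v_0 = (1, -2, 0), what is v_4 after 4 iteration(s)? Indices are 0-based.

v_0 = (1, -2, 0).
v_1 = A·v_0 = (-8, -6, -1).
v_2 = A·v_1 = (-26, -15, -12).
v_3 = A·v_2 = (-84, -9, -17).
v_4 = A·v_3 = (-70, 24, -59).

v_4 = (-70, 24, -59)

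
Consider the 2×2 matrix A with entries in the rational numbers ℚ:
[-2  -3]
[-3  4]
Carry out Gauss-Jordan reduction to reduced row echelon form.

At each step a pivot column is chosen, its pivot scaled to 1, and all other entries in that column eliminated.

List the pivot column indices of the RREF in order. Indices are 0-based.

pivot columns: 0, 1

[1] R0 /= -2  ⇒  (1, 3/2)
     R1 -= -3·R0  ⇒  (0, 17/2)
[2] R1 /= 17/2  ⇒  (0, 1)
     R0 -= 3/2·R1  ⇒  (1, 0)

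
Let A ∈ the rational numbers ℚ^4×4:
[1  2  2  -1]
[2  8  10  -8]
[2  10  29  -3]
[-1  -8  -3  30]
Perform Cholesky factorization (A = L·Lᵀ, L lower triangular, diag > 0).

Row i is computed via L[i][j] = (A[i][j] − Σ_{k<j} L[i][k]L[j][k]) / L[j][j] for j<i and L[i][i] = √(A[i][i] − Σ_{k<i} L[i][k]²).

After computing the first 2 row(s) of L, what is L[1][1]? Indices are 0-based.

L[1][1] = 2

Step 1: L[0][0] = √(1) = 1.
  L[1][0] = (2) / L[0][0] = 2.
Step 2: L[1][1] = √(4) = 2.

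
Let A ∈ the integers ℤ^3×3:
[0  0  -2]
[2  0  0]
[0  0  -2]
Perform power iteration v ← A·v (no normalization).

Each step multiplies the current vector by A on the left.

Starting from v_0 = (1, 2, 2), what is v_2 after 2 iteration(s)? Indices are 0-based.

v_0 = (1, 2, 2).
v_1 = A·v_0 = (-4, 2, -4).
v_2 = A·v_1 = (8, -8, 8).

v_2 = (8, -8, 8)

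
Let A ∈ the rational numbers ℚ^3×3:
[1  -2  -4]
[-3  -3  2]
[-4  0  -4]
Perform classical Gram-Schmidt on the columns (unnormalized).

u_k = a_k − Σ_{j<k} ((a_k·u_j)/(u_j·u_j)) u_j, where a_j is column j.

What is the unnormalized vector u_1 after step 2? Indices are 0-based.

u_1 = (-59/26, -57/26, 14/13)

Step 1: u_0 = a_0 = (1, -3, -4).
Step 2: u_1 = a_1 − (7/26)·u_0 = (-59/26, -57/26, 14/13).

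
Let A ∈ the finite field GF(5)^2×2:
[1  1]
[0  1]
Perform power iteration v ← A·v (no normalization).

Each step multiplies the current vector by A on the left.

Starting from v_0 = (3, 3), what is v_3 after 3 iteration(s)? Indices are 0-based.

v_3 = (2, 3)

v_0 = (3, 3).
v_1 = A·v_0 = (1, 3).
v_2 = A·v_1 = (4, 3).
v_3 = A·v_2 = (2, 3).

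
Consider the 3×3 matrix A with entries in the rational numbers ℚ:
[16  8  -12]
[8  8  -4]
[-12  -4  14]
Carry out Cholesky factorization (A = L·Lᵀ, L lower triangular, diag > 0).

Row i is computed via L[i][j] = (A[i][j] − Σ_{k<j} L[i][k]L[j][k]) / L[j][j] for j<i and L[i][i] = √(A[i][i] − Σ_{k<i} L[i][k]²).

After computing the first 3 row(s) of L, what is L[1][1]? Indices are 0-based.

Step 1: L[0][0] = √(16) = 4.
  L[1][0] = (8) / L[0][0] = 2.
Step 2: L[1][1] = √(4) = 2.
  L[2][0] = (-12) / L[0][0] = -3.
  L[2][1] = (2) / L[1][1] = 1.
Step 3: L[2][2] = √(4) = 2.

L[1][1] = 2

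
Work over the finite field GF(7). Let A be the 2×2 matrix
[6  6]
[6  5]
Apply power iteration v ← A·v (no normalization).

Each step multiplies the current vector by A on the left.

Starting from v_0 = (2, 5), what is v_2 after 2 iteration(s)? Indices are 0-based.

v_0 = (2, 5).
v_1 = A·v_0 = (0, 2).
v_2 = A·v_1 = (5, 3).

v_2 = (5, 3)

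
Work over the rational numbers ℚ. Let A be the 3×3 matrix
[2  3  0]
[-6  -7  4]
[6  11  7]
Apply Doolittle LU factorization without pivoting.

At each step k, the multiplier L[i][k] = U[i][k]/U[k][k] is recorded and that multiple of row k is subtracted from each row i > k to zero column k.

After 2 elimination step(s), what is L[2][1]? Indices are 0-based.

L[2][1] = 1

[col 0] pivot 2
  R1 -= -3*R0 → (0, 2, 4)  (L[1][0] := -3)
  R2 -= 3*R0 → (0, 2, 7)  (L[2][0] := 3)
[col 1] pivot 2
  R2 -= 1*R1 → (0, 0, 3)  (L[2][1] := 1)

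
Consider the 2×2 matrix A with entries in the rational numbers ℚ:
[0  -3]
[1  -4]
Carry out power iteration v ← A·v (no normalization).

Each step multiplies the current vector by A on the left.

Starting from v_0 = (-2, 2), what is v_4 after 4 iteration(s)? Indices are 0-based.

v_0 = (-2, 2).
v_1 = A·v_0 = (-6, -10).
v_2 = A·v_1 = (30, 34).
v_3 = A·v_2 = (-102, -106).
v_4 = A·v_3 = (318, 322).

v_4 = (318, 322)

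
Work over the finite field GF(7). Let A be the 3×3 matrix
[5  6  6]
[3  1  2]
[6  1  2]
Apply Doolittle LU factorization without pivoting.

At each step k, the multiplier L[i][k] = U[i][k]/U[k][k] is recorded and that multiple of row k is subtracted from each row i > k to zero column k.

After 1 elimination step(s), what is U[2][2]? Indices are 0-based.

U[2][2] = 6

k=0: U[0][0]=5
  eliminate (1,0): mult=2, new row 1: (0, 3, 4); set L[1][0]=2
  eliminate (2,0): mult=4, new row 2: (0, 5, 6); set L[2][0]=4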